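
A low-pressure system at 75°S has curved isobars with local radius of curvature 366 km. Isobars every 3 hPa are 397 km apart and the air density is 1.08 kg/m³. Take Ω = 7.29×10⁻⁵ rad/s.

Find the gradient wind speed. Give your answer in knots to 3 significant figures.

Coriolis parameter at 75°S:
f = 2Ω sin φ = 2 × 7.29×10⁻⁵ × sin 75° = 1.41×10⁻⁴ s⁻¹
Pressure gradient: |∂P/∂n| = 300 Pa / 397000 m = 7.56×10⁻⁴ Pa/m
Geostrophic speed: V_g = |∂P/∂n|/(fρ) = 7.56×10⁻⁴/(1.41×10⁻⁴ × 1.08) = 4.97 m/s
Around a low, centrifugal force acts outward with Coriolis, so pressure-gradient force balances both:
(1/ρ)|∂P/∂n| = fV + V²/R  →  V² + fR·V − fR·V_g = 0
With fR = 1.41×10⁻⁴ × 366×10³ m = 51.5 m/s:
V = [−fR + √((fR)² + 4 fR V_g)]/2 = [−51.5 + √(51.5² + 4×51.5×4.97)]/2 = 4.56 m/s
Subgeostrophic (V < V_g = 4.97 m/s), as expected around a low.
Converting: 4.56 m/s × 1.944 = 8.87 knots

8.87 knots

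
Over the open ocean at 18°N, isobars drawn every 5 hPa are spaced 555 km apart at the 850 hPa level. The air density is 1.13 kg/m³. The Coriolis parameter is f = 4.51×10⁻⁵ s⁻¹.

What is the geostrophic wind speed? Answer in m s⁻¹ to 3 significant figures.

17.7 m s⁻¹

Pressure gradient: |∂P/∂n| = 500 Pa / 555000 m = 9.01×10⁻⁴ Pa/m
Geostrophic balance (pressure-gradient force = Coriolis force):
V_g = (1/(fρ)) |∂P/∂n| = 9.01×10⁻⁴ / (4.51×10⁻⁵ × 1.13) = 17.7 m/s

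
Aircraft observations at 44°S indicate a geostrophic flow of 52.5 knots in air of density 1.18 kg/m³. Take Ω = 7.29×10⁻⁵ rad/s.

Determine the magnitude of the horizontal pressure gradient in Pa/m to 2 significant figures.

Coriolis parameter at 44°S:
f = 2Ω sin φ = 2 × 7.29×10⁻⁵ × sin 44° = 1.01×10⁻⁴ s⁻¹
Wind speed in SI: 52.5 knots = 27.0 m/s
Geostrophic balance rearranged: |∂P/∂n| = f ρ V_g
|∂P/∂n| = 1.01×10⁻⁴ × 1.18 × 27.0 = 3.23×10⁻³ Pa/m

3.2×10⁻³ Pa/m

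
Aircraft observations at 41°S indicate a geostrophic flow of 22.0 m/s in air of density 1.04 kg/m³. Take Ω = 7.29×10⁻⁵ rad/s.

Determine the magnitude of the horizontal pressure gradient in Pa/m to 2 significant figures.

Coriolis parameter at 41°S:
f = 2Ω sin φ = 2 × 7.29×10⁻⁵ × sin 41° = 9.57×10⁻⁵ s⁻¹
Geostrophic balance rearranged: |∂P/∂n| = f ρ V_g
|∂P/∂n| = 9.57×10⁻⁵ × 1.04 × 22.0 = 2.19×10⁻³ Pa/m

2.2×10⁻³ Pa/m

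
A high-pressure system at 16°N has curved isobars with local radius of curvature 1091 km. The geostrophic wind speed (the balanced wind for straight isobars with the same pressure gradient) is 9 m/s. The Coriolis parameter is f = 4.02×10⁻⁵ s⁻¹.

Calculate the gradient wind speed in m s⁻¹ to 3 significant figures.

12.6 m s⁻¹

Around a high, pressure-gradient force acts outward with centrifugal, so Coriolis balances both:
fV = (1/ρ)|∂P/∂n| + V²/R  →  V² − fR·V + fR·V_g = 0
With fR = 4.02×10⁻⁵ × 1091×10³ m = 43.9 m/s:
V = [fR − √((fR)² − 4 fR V_g)]/2 = [43.9 − √(43.9² − 4×43.9×9)]/2 = 12.6 m/s
Supergeostrophic (V > V_g = 9 m/s), as expected around a high.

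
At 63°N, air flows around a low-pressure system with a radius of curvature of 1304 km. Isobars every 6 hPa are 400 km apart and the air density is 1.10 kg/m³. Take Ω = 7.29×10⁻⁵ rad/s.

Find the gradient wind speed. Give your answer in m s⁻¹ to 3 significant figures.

9.92 m s⁻¹

Coriolis parameter at 63°N:
f = 2Ω sin φ = 2 × 7.29×10⁻⁵ × sin 63° = 1.30×10⁻⁴ s⁻¹
Pressure gradient: |∂P/∂n| = 600 Pa / 400000 m = 1.50×10⁻³ Pa/m
Geostrophic speed: V_g = |∂P/∂n|/(fρ) = 1.50×10⁻³/(1.30×10⁻⁴ × 1.10) = 10.5 m/s
Around a low, centrifugal force acts outward with Coriolis, so pressure-gradient force balances both:
(1/ρ)|∂P/∂n| = fV + V²/R  →  V² + fR·V − fR·V_g = 0
With fR = 1.30×10⁻⁴ × 1304×10³ m = 169 m/s:
V = [−fR + √((fR)² + 4 fR V_g)]/2 = [−169 + √(169² + 4×169×10.5)]/2 = 9.92 m/s
Subgeostrophic (V < V_g = 10.5 m/s), as expected around a low.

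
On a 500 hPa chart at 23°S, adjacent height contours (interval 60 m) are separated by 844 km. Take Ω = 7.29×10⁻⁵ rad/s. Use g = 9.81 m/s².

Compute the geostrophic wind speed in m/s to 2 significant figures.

12 m/s

Coriolis parameter at 23°S:
f = 2Ω sin φ = 2 × 7.29×10⁻⁵ × sin 23° = 5.70×10⁻⁵ s⁻¹
Height gradient: |∂Z/∂n| = 60 m / 844000 m = 7.11×10⁻⁵
On a pressure surface, geostrophic balance gives V_g = (g/f)|∂Z/∂n|:
V_g = 9.81 × 7.11×10⁻⁵ / 5.70×10⁻⁵ = 12.2 m/s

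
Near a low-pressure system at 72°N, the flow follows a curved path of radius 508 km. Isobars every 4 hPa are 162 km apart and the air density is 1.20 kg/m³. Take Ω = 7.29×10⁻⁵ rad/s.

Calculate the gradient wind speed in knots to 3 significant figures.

24.5 knots

Coriolis parameter at 72°N:
f = 2Ω sin φ = 2 × 7.29×10⁻⁵ × sin 72° = 1.39×10⁻⁴ s⁻¹
Pressure gradient: |∂P/∂n| = 400 Pa / 162000 m = 2.47×10⁻³ Pa/m
Geostrophic speed: V_g = |∂P/∂n|/(fρ) = 2.47×10⁻³/(1.39×10⁻⁴ × 1.20) = 14.8 m/s
Around a low, centrifugal force acts outward with Coriolis, so pressure-gradient force balances both:
(1/ρ)|∂P/∂n| = fV + V²/R  →  V² + fR·V − fR·V_g = 0
With fR = 1.39×10⁻⁴ × 508×10³ m = 70.4 m/s:
V = [−fR + √((fR)² + 4 fR V_g)]/2 = [−70.4 + √(70.4² + 4×70.4×14.8)]/2 = 12.6 m/s
Subgeostrophic (V < V_g = 14.8 m/s), as expected around a low.
Converting: 12.6 m/s × 1.944 = 24.5 knots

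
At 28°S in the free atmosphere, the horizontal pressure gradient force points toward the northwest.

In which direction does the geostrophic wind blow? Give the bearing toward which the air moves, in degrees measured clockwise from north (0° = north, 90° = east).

The pressure-gradient force points toward the northwest (bearing 315°).
Geostrophic balance: in the Southern Hemisphere the Coriolis force deflects motion to the left, so the geostrophic wind blows 90° to the left of the pressure-gradient force (low pressure on the right).
Rotating 315° by 90° counterclockwise gives 225° — the wind blows toward the southwest.

225°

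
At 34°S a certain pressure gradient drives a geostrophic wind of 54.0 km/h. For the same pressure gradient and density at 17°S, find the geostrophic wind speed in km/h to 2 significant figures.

With the same pressure gradient and density, V_g ∝ 1/f ∝ 1/sin φ.
V₂ = V₁ · sin φ₁ / sin φ₂ = 54.0 × sin 34° / sin 17°
V₂ = 54.0 × 0.5592/0.2924 = 100 km/h

100 km/h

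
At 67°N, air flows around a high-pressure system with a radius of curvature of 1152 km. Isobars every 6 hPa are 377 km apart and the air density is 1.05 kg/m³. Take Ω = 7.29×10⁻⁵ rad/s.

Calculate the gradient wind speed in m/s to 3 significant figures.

Coriolis parameter at 67°N:
f = 2Ω sin φ = 2 × 7.29×10⁻⁵ × sin 67° = 1.34×10⁻⁴ s⁻¹
Pressure gradient: |∂P/∂n| = 600 Pa / 377000 m = 1.59×10⁻³ Pa/m
Geostrophic speed: V_g = |∂P/∂n|/(fρ) = 1.59×10⁻³/(1.34×10⁻⁴ × 1.05) = 11.3 m/s
Around a high, pressure-gradient force acts outward with centrifugal, so Coriolis balances both:
fV = (1/ρ)|∂P/∂n| + V²/R  →  V² − fR·V + fR·V_g = 0
With fR = 1.34×10⁻⁴ × 1152×10³ m = 155 m/s:
V = [fR − √((fR)² − 4 fR V_g)]/2 = [155 − √(155² − 4×155×11.3)]/2 = 12.3 m/s
Supergeostrophic (V > V_g = 11.3 m/s), as expected around a high.

12.3 m/s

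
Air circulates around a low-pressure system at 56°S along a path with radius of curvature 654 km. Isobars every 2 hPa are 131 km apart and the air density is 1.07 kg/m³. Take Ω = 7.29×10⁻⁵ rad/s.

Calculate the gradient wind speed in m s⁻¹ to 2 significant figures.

Coriolis parameter at 56°S:
f = 2Ω sin φ = 2 × 7.29×10⁻⁵ × sin 56° = 1.21×10⁻⁴ s⁻¹
Pressure gradient: |∂P/∂n| = 200 Pa / 131000 m = 1.53×10⁻³ Pa/m
Geostrophic speed: V_g = |∂P/∂n|/(fρ) = 1.53×10⁻³/(1.21×10⁻⁴ × 1.07) = 11.8 m/s
Around a low, centrifugal force acts outward with Coriolis, so pressure-gradient force balances both:
(1/ρ)|∂P/∂n| = fV + V²/R  →  V² + fR·V − fR·V_g = 0
With fR = 1.21×10⁻⁴ × 654×10³ m = 79.1 m/s:
V = [−fR + √((fR)² + 4 fR V_g)]/2 = [−79.1 + √(79.1² + 4×79.1×11.8)]/2 = 10.4 m/s
Subgeostrophic (V < V_g = 11.8 m/s), as expected around a low.

10 m s⁻¹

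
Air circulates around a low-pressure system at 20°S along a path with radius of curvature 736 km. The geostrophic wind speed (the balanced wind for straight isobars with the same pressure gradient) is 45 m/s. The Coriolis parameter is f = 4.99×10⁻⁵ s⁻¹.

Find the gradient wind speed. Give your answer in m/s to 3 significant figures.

Around a low, centrifugal force acts outward with Coriolis, so pressure-gradient force balances both:
(1/ρ)|∂P/∂n| = fV + V²/R  →  V² + fR·V − fR·V_g = 0
With fR = 4.99×10⁻⁵ × 736×10³ m = 36.7 m/s:
V = [−fR + √((fR)² + 4 fR V_g)]/2 = [−36.7 + √(36.7² + 4×36.7×45)]/2 = 26.2 m/s
Subgeostrophic (V < V_g = 45 m/s), as expected around a low.

26.2 m/s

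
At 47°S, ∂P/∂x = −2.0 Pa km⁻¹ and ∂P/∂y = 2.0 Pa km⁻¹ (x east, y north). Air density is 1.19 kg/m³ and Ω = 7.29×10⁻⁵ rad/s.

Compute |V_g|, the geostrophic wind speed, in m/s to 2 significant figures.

Coriolis parameter at 47°S:
f = 2Ω sin φ = 2 × 7.29×10⁻⁵ × sin 47° = 1.07×10⁻⁴ s⁻¹
In the Southern Hemisphere f is negative: f = −1.07×10⁻⁴ s⁻¹.
Component geostrophic relations (x east, y north):
u_g = −(1/(fρ)) ∂P/∂y,  v_g = (1/(fρ)) ∂P/∂x
u_g = −(2.0×10⁻³)/(−1.07×10⁻⁴ × 1.19) = 15.8 m/s;  v_g = (−2.0×10⁻³)/(−1.07×10⁻⁴ × 1.19) = 15.8 m/s
|V_g| = √(u_g² + v_g²) = 22.3 m/s

22 m/s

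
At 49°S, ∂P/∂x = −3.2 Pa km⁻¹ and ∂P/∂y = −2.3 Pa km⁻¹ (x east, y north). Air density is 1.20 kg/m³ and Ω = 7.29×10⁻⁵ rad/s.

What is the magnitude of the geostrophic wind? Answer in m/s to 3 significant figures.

Coriolis parameter at 49°S:
f = 2Ω sin φ = 2 × 7.29×10⁻⁵ × sin 49° = 1.10×10⁻⁴ s⁻¹
In the Southern Hemisphere f is negative: f = −1.10×10⁻⁴ s⁻¹.
Component geostrophic relations (x east, y north):
u_g = −(1/(fρ)) ∂P/∂y,  v_g = (1/(fρ)) ∂P/∂x
u_g = −(−2.3×10⁻³)/(−1.10×10⁻⁴ × 1.20) = −17.4 m/s;  v_g = (−3.2×10⁻³)/(−1.10×10⁻⁴ × 1.20) = 24.2 m/s
|V_g| = √(u_g² + v_g²) = 29.8 m/s

29.8 m/s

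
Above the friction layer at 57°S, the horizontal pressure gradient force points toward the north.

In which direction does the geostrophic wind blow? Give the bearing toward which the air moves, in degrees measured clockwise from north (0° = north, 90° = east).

The pressure-gradient force points toward the north (bearing 000°).
Geostrophic balance: in the Southern Hemisphere the Coriolis force deflects motion to the left, so the geostrophic wind blows 90° to the left of the pressure-gradient force (low pressure on the right).
Rotating 000° by 90° counterclockwise gives 270° — the wind blows toward the west.

270°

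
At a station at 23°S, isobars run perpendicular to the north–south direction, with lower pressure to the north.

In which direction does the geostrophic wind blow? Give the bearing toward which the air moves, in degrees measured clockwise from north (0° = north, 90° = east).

The pressure-gradient force points toward the north (bearing 000°).
Geostrophic balance: in the Southern Hemisphere the Coriolis force deflects motion to the left, so the geostrophic wind blows 90° to the left of the pressure-gradient force (low pressure on the right).
Rotating 000° by 90° counterclockwise gives 270° — the wind blows toward the west.

270°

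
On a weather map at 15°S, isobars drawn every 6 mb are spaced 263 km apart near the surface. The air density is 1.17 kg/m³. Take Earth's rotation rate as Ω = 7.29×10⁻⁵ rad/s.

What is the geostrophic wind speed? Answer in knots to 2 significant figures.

100 knots

Coriolis parameter at 15°S:
f = 2Ω sin φ = 2 × 7.29×10⁻⁵ × sin 15° = 3.77×10⁻⁵ s⁻¹
Pressure gradient: |∂P/∂n| = 600 Pa / 263000 m = 2.28×10⁻³ Pa/m
Geostrophic balance (pressure-gradient force = Coriolis force):
V_g = (1/(fρ)) |∂P/∂n| = 2.28×10⁻³ / (3.77×10⁻⁵ × 1.17) = 51.7 m/s
Converting: 51.7 m/s × 1.944 = 100 knots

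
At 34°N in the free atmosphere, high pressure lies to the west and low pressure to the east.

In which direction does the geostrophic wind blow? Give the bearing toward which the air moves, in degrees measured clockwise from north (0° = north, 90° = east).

The pressure-gradient force points toward the east (bearing 090°).
Geostrophic balance: in the Northern Hemisphere the Coriolis force deflects motion to the right, so the geostrophic wind blows 90° to the right of the pressure-gradient force (low pressure on the left).
Rotating 090° by 90° clockwise gives 180° — the wind blows toward the south.

180°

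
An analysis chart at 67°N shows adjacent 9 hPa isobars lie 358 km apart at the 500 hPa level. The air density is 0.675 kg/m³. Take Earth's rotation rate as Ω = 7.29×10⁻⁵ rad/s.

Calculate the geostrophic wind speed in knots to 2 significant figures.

Coriolis parameter at 67°N:
f = 2Ω sin φ = 2 × 7.29×10⁻⁵ × sin 67° = 1.34×10⁻⁴ s⁻¹
Pressure gradient: |∂P/∂n| = 900 Pa / 358000 m = 2.51×10⁻³ Pa/m
Geostrophic balance (pressure-gradient force = Coriolis force):
V_g = (1/(fρ)) |∂P/∂n| = 2.51×10⁻³ / (1.34×10⁻⁴ × 0.675) = 27.8 m/s
Converting: 27.8 m/s × 1.944 = 54 knots

54 knots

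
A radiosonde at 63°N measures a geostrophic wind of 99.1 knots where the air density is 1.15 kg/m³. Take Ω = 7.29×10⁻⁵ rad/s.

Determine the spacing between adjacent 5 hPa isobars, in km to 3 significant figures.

Coriolis parameter at 63°N:
f = 2Ω sin φ = 2 × 7.29×10⁻⁵ × sin 63° = 1.30×10⁻⁴ s⁻¹
Wind speed in SI: 99.1 knots = 51.0 m/s
Geostrophic balance rearranged: |∂P/∂n| = f ρ V_g
|∂P/∂n| = 1.30×10⁻⁴ × 1.15 × 51.0 = 7.62×10⁻³ Pa/m
Isobar spacing: Δn = ΔP/|∂P/∂n| = 500 Pa / 7.62×10⁻³ Pa/m = 65648 m ≈ 65.6 km

65.6 km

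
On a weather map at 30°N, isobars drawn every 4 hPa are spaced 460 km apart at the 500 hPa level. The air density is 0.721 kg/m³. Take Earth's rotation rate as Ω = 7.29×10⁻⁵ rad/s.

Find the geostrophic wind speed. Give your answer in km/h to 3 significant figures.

Coriolis parameter at 30°N:
f = 2Ω sin φ = 2 × 7.29×10⁻⁵ × sin 30° = 7.29×10⁻⁵ s⁻¹
Pressure gradient: |∂P/∂n| = 400 Pa / 460000 m = 8.70×10⁻⁴ Pa/m
Geostrophic balance (pressure-gradient force = Coriolis force):
V_g = (1/(fρ)) |∂P/∂n| = 8.70×10⁻⁴ / (7.29×10⁻⁵ × 0.721) = 16.5 m/s
Converting: 16.5 m/s × 3.6 = 59.6 km/h

59.6 km/h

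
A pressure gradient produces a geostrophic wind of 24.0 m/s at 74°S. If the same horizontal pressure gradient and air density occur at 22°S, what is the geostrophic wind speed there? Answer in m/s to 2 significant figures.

62 m/s

With the same pressure gradient and density, V_g ∝ 1/f ∝ 1/sin φ.
V₂ = V₁ · sin φ₁ / sin φ₂ = 24.0 × sin 74° / sin 22°
V₂ = 24.0 × 0.9613/0.3746 = 62 m/s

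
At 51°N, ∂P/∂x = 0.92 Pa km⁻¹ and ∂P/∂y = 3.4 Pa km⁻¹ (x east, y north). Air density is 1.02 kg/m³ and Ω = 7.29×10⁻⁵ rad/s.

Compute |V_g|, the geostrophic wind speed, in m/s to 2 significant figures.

30 m/s

Coriolis parameter at 51°N:
f = 2Ω sin φ = 2 × 7.29×10⁻⁵ × sin 51° = 1.13×10⁻⁴ s⁻¹
Component geostrophic relations (x east, y north):
u_g = −(1/(fρ)) ∂P/∂y,  v_g = (1/(fρ)) ∂P/∂x
u_g = −(3.4×10⁻³)/(1.13×10⁻⁴ × 1.02) = −29.4 m/s;  v_g = (0.92×10⁻³)/(1.13×10⁻⁴ × 1.02) = 7.96 m/s
|V_g| = √(u_g² + v_g²) = 30.5 m/s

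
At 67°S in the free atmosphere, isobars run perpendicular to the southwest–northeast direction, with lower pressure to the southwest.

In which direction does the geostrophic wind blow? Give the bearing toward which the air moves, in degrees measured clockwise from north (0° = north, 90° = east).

The pressure-gradient force points toward the southwest (bearing 225°).
Geostrophic balance: in the Southern Hemisphere the Coriolis force deflects motion to the left, so the geostrophic wind blows 90° to the left of the pressure-gradient force (low pressure on the right).
Rotating 225° by 90° counterclockwise gives 135° — the wind blows toward the southeast.

135°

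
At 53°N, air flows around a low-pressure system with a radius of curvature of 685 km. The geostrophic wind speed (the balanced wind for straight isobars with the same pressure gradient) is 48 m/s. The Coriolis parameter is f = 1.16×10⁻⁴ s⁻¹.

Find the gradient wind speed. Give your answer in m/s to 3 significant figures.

Around a low, centrifugal force acts outward with Coriolis, so pressure-gradient force balances both:
(1/ρ)|∂P/∂n| = fV + V²/R  →  V² + fR·V − fR·V_g = 0
With fR = 1.16×10⁻⁴ × 685×10³ m = 79.5 m/s:
V = [−fR + √((fR)² + 4 fR V_g)]/2 = [−79.5 + √(79.5² + 4×79.5×48)]/2 = 33.7 m/s
Subgeostrophic (V < V_g = 48 m/s), as expected around a low.

33.7 m/s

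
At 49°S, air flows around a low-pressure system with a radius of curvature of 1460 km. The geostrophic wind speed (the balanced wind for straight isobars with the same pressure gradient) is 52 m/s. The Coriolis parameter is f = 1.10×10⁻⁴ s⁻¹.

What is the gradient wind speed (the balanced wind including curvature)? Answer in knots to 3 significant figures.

Around a low, centrifugal force acts outward with Coriolis, so pressure-gradient force balances both:
(1/ρ)|∂P/∂n| = fV + V²/R  →  V² + fR·V − fR·V_g = 0
With fR = 1.10×10⁻⁴ × 1460×10³ m = 161 m/s:
V = [−fR + √((fR)² + 4 fR V_g)]/2 = [−161 + √(161² + 4×161×52)]/2 = 41.4 m/s
Subgeostrophic (V < V_g = 52 m/s), as expected around a low.
Converting: 41.4 m/s × 1.944 = 80.4 knots

80.4 knots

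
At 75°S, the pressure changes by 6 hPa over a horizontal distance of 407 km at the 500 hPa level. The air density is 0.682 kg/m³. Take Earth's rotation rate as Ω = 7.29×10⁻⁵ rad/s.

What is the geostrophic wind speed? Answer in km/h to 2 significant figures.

55 km/h

Coriolis parameter at 75°S:
f = 2Ω sin φ = 2 × 7.29×10⁻⁵ × sin 75° = 1.41×10⁻⁴ s⁻¹
Pressure gradient: |∂P/∂n| = 600 Pa / 407000 m = 1.47×10⁻³ Pa/m
Geostrophic balance (pressure-gradient force = Coriolis force):
V_g = (1/(fρ)) |∂P/∂n| = 1.47×10⁻³ / (1.41×10⁻⁴ × 0.682) = 15.3 m/s
Converting: 15.3 m/s × 3.6 = 55 km/h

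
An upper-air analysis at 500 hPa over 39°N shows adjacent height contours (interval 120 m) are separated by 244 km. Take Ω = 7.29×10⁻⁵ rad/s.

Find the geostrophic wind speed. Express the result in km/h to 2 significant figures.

190 km/h

Coriolis parameter at 39°N:
f = 2Ω sin φ = 2 × 7.29×10⁻⁵ × sin 39° = 9.18×10⁻⁵ s⁻¹
Height gradient: |∂Z/∂n| = 120 m / 244000 m = 4.92×10⁻⁴
On a pressure surface, geostrophic balance gives V_g = (g/f)|∂Z/∂n|:
V_g = 9.81 × 4.92×10⁻⁴ / 9.18×10⁻⁵ = 52.6 m/s
Converting: 52.6 m/s × 3.6 = 190 km/h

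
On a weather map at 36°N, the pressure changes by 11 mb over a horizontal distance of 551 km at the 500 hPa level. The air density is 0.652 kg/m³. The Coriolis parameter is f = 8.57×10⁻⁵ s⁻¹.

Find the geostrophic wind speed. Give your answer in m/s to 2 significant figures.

36 m/s

Pressure gradient: |∂P/∂n| = 1100 Pa / 551000 m = 2.00×10⁻³ Pa/m
Geostrophic balance (pressure-gradient force = Coriolis force):
V_g = (1/(fρ)) |∂P/∂n| = 2.00×10⁻³ / (8.57×10⁻⁵ × 0.652) = 35.7 m/s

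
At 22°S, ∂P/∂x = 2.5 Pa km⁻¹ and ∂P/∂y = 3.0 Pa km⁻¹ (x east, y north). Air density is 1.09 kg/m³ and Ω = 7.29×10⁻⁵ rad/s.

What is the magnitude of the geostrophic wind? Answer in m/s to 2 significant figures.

Coriolis parameter at 22°S:
f = 2Ω sin φ = 2 × 7.29×10⁻⁵ × sin 22° = 5.46×10⁻⁵ s⁻¹
In the Southern Hemisphere f is negative: f = −5.46×10⁻⁵ s⁻¹.
Component geostrophic relations (x east, y north):
u_g = −(1/(fρ)) ∂P/∂y,  v_g = (1/(fρ)) ∂P/∂x
u_g = −(3.0×10⁻³)/(−5.46×10⁻⁵ × 1.09) = 50.4 m/s;  v_g = (2.5×10⁻³)/(−5.46×10⁻⁵ × 1.09) = −42.0 m/s
|V_g| = √(u_g² + v_g²) = 65.6 m/s

66 m/s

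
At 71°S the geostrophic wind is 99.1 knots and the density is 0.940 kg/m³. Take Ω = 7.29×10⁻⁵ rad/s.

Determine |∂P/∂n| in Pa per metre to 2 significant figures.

Coriolis parameter at 71°S:
f = 2Ω sin φ = 2 × 7.29×10⁻⁵ × sin 71° = 1.38×10⁻⁴ s⁻¹
Wind speed in SI: 99.1 knots = 51.0 m/s
Geostrophic balance rearranged: |∂P/∂n| = f ρ V_g
|∂P/∂n| = 1.38×10⁻⁴ × 0.940 × 51.0 = 6.61×10⁻³ Pa/m

6.6×10⁻³ Pa/m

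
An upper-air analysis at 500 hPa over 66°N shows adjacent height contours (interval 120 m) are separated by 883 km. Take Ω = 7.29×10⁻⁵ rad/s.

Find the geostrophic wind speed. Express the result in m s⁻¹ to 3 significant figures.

10.0 m s⁻¹

Coriolis parameter at 66°N:
f = 2Ω sin φ = 2 × 7.29×10⁻⁵ × sin 66° = 1.33×10⁻⁴ s⁻¹
Height gradient: |∂Z/∂n| = 120 m / 883000 m = 1.36×10⁻⁴
On a pressure surface, geostrophic balance gives V_g = (g/f)|∂Z/∂n|:
V_g = 9.81 × 1.36×10⁻⁴ / 1.33×10⁻⁴ = 10.0 m/s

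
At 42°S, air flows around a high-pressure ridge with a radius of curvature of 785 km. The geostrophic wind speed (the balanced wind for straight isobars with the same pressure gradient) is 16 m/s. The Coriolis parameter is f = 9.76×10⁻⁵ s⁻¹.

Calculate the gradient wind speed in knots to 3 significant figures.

Around a high, pressure-gradient force acts outward with centrifugal, so Coriolis balances both:
fV = (1/ρ)|∂P/∂n| + V²/R  →  V² − fR·V + fR·V_g = 0
With fR = 9.76×10⁻⁵ × 785×10³ m = 76.6 m/s:
V = [fR − √((fR)² − 4 fR V_g)]/2 = [76.6 − √(76.6² − 4×76.6×16)]/2 = 22.8 m/s
Supergeostrophic (V > V_g = 16 m/s), as expected around a high.
Converting: 22.8 m/s × 1.944 = 44.2 knots

44.2 knots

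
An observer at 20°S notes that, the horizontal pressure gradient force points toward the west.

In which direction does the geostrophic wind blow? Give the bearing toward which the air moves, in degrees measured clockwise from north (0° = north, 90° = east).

The pressure-gradient force points toward the west (bearing 270°).
Geostrophic balance: in the Southern Hemisphere the Coriolis force deflects motion to the left, so the geostrophic wind blows 90° to the left of the pressure-gradient force (low pressure on the right).
Rotating 270° by 90° counterclockwise gives 180° — the wind blows toward the south.

180°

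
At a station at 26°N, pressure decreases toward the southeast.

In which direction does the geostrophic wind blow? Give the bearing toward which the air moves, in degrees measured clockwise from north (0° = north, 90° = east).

The pressure-gradient force points toward the southeast (bearing 135°).
Geostrophic balance: in the Northern Hemisphere the Coriolis force deflects motion to the right, so the geostrophic wind blows 90° to the right of the pressure-gradient force (low pressure on the left).
Rotating 135° by 90° clockwise gives 225° — the wind blows toward the southwest.

225°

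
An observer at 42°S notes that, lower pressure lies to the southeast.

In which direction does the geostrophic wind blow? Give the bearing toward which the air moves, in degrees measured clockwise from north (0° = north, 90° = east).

The pressure-gradient force points toward the southeast (bearing 135°).
Geostrophic balance: in the Southern Hemisphere the Coriolis force deflects motion to the left, so the geostrophic wind blows 90° to the left of the pressure-gradient force (low pressure on the right).
Rotating 135° by 90° counterclockwise gives 045° — the wind blows toward the northeast.

045°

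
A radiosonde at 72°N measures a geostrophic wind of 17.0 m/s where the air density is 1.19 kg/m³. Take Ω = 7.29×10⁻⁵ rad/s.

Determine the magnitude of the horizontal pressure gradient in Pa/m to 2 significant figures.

Coriolis parameter at 72°N:
f = 2Ω sin φ = 2 × 7.29×10⁻⁵ × sin 72° = 1.39×10⁻⁴ s⁻¹
Geostrophic balance rearranged: |∂P/∂n| = f ρ V_g
|∂P/∂n| = 1.39×10⁻⁴ × 1.19 × 17.0 = 2.81×10⁻³ Pa/m

2.8×10⁻³ Pa/m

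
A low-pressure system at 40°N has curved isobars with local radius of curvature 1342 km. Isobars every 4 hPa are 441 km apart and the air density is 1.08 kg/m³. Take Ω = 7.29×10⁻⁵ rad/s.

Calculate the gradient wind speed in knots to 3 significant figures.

Coriolis parameter at 40°N:
f = 2Ω sin φ = 2 × 7.29×10⁻⁵ × sin 40° = 9.37×10⁻⁵ s⁻¹
Pressure gradient: |∂P/∂n| = 400 Pa / 441000 m = 9.07×10⁻⁴ Pa/m
Geostrophic speed: V_g = |∂P/∂n|/(fρ) = 9.07×10⁻⁴/(9.37×10⁻⁵ × 1.08) = 8.96 m/s
Around a low, centrifugal force acts outward with Coriolis, so pressure-gradient force balances both:
(1/ρ)|∂P/∂n| = fV + V²/R  →  V² + fR·V − fR·V_g = 0
With fR = 9.37×10⁻⁵ × 1342×10³ m = 126 m/s:
V = [−fR + √((fR)² + 4 fR V_g)]/2 = [−126 + √(126² + 4×126×8.96)]/2 = 8.4 m/s
Subgeostrophic (V < V_g = 8.96 m/s), as expected around a low.
Converting: 8.4 m/s × 1.944 = 16.3 knots

16.3 knots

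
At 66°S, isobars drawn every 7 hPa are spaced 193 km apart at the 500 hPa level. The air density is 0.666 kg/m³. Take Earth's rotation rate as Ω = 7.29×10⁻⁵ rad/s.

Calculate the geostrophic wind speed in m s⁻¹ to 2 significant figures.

Coriolis parameter at 66°S:
f = 2Ω sin φ = 2 × 7.29×10⁻⁵ × sin 66° = 1.33×10⁻⁴ s⁻¹
Pressure gradient: |∂P/∂n| = 700 Pa / 193000 m = 3.63×10⁻³ Pa/m
Geostrophic balance (pressure-gradient force = Coriolis force):
V_g = (1/(fρ)) |∂P/∂n| = 3.63×10⁻³ / (1.33×10⁻⁴ × 0.666) = 40.9 m/s

41 m s⁻¹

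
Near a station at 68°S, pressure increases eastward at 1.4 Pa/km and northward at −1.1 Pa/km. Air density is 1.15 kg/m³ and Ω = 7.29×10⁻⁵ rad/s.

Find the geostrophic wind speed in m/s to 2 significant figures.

Coriolis parameter at 68°S:
f = 2Ω sin φ = 2 × 7.29×10⁻⁵ × sin 68° = 1.35×10⁻⁴ s⁻¹
In the Southern Hemisphere f is negative: f = −1.35×10⁻⁴ s⁻¹.
Component geostrophic relations (x east, y north):
u_g = −(1/(fρ)) ∂P/∂y,  v_g = (1/(fρ)) ∂P/∂x
u_g = −(−1.1×10⁻³)/(−1.35×10⁻⁴ × 1.15) = −7.08 m/s;  v_g = (1.4×10⁻³)/(−1.35×10⁻⁴ × 1.15) = −9.01 m/s
|V_g| = √(u_g² + v_g²) = 11.5 m/s

11 m/s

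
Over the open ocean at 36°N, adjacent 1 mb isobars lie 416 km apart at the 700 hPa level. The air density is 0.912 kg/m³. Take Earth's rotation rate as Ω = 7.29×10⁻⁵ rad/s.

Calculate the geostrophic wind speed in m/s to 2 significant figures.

3.1 m/s

Coriolis parameter at 36°N:
f = 2Ω sin φ = 2 × 7.29×10⁻⁵ × sin 36° = 8.57×10⁻⁵ s⁻¹
Pressure gradient: |∂P/∂n| = 100 Pa / 416000 m = 2.40×10⁻⁴ Pa/m
Geostrophic balance (pressure-gradient force = Coriolis force):
V_g = (1/(fρ)) |∂P/∂n| = 2.40×10⁻⁴ / (8.57×10⁻⁵ × 0.912) = 3.08 m/s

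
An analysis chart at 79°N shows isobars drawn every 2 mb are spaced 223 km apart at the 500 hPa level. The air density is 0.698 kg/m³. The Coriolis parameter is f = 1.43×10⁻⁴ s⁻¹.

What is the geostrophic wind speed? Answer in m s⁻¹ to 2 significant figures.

Pressure gradient: |∂P/∂n| = 200 Pa / 223000 m = 8.97×10⁻⁴ Pa/m
Geostrophic balance (pressure-gradient force = Coriolis force):
V_g = (1/(fρ)) |∂P/∂n| = 8.97×10⁻⁴ / (1.43×10⁻⁴ × 0.698) = 8.99 m/s

9.0 m s⁻¹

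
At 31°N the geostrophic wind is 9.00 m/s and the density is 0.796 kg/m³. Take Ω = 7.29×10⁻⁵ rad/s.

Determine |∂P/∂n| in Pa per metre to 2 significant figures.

Coriolis parameter at 31°N:
f = 2Ω sin φ = 2 × 7.29×10⁻⁵ × sin 31° = 7.51×10⁻⁵ s⁻¹
Geostrophic balance rearranged: |∂P/∂n| = f ρ V_g
|∂P/∂n| = 7.51×10⁻⁵ × 0.796 × 9.00 = 5.38×10⁻⁴ Pa/m

5.4×10⁻⁴ Pa/m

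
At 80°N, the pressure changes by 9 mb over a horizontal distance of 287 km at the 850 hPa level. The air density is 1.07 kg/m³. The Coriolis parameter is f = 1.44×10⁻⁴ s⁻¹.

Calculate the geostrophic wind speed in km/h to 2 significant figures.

73 km/h

Pressure gradient: |∂P/∂n| = 900 Pa / 287000 m = 3.14×10⁻³ Pa/m
Geostrophic balance (pressure-gradient force = Coriolis force):
V_g = (1/(fρ)) |∂P/∂n| = 3.14×10⁻³ / (1.44×10⁻⁴ × 1.07) = 20.4 m/s
Converting: 20.4 m/s × 3.6 = 73 km/h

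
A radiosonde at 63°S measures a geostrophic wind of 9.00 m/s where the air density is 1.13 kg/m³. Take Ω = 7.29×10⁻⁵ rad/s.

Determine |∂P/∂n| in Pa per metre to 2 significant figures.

1.3×10⁻³ Pa/m

Coriolis parameter at 63°S:
f = 2Ω sin φ = 2 × 7.29×10⁻⁵ × sin 63° = 1.30×10⁻⁴ s⁻¹
Geostrophic balance rearranged: |∂P/∂n| = f ρ V_g
|∂P/∂n| = 1.30×10⁻⁴ × 1.13 × 9.00 = 1.32×10⁻³ Pa/m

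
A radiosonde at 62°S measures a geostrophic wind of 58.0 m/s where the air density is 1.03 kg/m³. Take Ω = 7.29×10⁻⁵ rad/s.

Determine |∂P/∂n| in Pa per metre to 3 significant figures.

Coriolis parameter at 62°S:
f = 2Ω sin φ = 2 × 7.29×10⁻⁵ × sin 62° = 1.29×10⁻⁴ s⁻¹
Geostrophic balance rearranged: |∂P/∂n| = f ρ V_g
|∂P/∂n| = 1.29×10⁻⁴ × 1.03 × 58.0 = 7.69×10⁻³ Pa/m

7.69×10⁻³ Pa/m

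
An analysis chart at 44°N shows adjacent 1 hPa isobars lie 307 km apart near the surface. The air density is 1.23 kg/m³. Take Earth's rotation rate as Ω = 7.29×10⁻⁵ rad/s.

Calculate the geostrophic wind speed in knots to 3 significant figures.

5.08 knots

Coriolis parameter at 44°N:
f = 2Ω sin φ = 2 × 7.29×10⁻⁵ × sin 44° = 1.01×10⁻⁴ s⁻¹
Pressure gradient: |∂P/∂n| = 100 Pa / 307000 m = 3.26×10⁻⁴ Pa/m
Geostrophic balance (pressure-gradient force = Coriolis force):
V_g = (1/(fρ)) |∂P/∂n| = 3.26×10⁻⁴ / (1.01×10⁻⁴ × 1.23) = 2.61 m/s
Converting: 2.61 m/s × 1.944 = 5.08 knots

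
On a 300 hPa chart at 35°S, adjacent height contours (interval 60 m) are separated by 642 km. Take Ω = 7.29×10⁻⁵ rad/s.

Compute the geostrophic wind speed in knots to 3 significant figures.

21.3 knots

Coriolis parameter at 35°S:
f = 2Ω sin φ = 2 × 7.29×10⁻⁵ × sin 35° = 8.36×10⁻⁵ s⁻¹
Height gradient: |∂Z/∂n| = 60 m / 642000 m = 9.35×10⁻⁵
On a pressure surface, geostrophic balance gives V_g = (g/f)|∂Z/∂n|:
V_g = 9.81 × 9.35×10⁻⁵ / 8.36×10⁻⁵ = 11.0 m/s
Converting: 11.0 m/s × 1.944 = 21.3 knots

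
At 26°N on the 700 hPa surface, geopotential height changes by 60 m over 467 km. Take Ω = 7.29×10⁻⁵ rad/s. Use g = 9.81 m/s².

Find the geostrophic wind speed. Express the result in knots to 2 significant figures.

38 knots

Coriolis parameter at 26°N:
f = 2Ω sin φ = 2 × 7.29×10⁻⁵ × sin 26° = 6.39×10⁻⁵ s⁻¹
Height gradient: |∂Z/∂n| = 60 m / 467000 m = 1.28×10⁻⁴
On a pressure surface, geostrophic balance gives V_g = (g/f)|∂Z/∂n|:
V_g = 9.81 × 1.28×10⁻⁴ / 6.39×10⁻⁵ = 19.7 m/s
Converting: 19.7 m/s × 1.944 = 38 knots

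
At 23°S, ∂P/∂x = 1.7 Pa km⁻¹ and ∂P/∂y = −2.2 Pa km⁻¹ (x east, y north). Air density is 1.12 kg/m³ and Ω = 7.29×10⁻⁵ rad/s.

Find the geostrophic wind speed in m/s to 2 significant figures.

44 m/s

Coriolis parameter at 23°S:
f = 2Ω sin φ = 2 × 7.29×10⁻⁵ × sin 23° = 5.70×10⁻⁵ s⁻¹
In the Southern Hemisphere f is negative: f = −5.70×10⁻⁵ s⁻¹.
Component geostrophic relations (x east, y north):
u_g = −(1/(fρ)) ∂P/∂y,  v_g = (1/(fρ)) ∂P/∂x
u_g = −(−2.2×10⁻³)/(−5.70×10⁻⁵ × 1.12) = −34.5 m/s;  v_g = (1.7×10⁻³)/(−5.70×10⁻⁵ × 1.12) = −26.6 m/s
|V_g| = √(u_g² + v_g²) = 43.6 m/s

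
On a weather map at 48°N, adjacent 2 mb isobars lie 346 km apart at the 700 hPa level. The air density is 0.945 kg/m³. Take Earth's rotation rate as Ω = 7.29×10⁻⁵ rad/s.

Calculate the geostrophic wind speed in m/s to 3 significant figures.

Coriolis parameter at 48°N:
f = 2Ω sin φ = 2 × 7.29×10⁻⁵ × sin 48° = 1.08×10⁻⁴ s⁻¹
Pressure gradient: |∂P/∂n| = 200 Pa / 346000 m = 5.78×10⁻⁴ Pa/m
Geostrophic balance (pressure-gradient force = Coriolis force):
V_g = (1/(fρ)) |∂P/∂n| = 5.78×10⁻⁴ / (1.08×10⁻⁴ × 0.945) = 5.65 m/s

5.65 m/s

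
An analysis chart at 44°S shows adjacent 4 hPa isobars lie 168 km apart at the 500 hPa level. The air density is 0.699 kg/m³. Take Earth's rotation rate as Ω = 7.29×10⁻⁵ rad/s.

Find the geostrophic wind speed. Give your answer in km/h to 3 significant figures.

Coriolis parameter at 44°S:
f = 2Ω sin φ = 2 × 7.29×10⁻⁵ × sin 44° = 1.01×10⁻⁴ s⁻¹
Pressure gradient: |∂P/∂n| = 400 Pa / 168000 m = 2.38×10⁻³ Pa/m
Geostrophic balance (pressure-gradient force = Coriolis force):
V_g = (1/(fρ)) |∂P/∂n| = 2.38×10⁻³ / (1.01×10⁻⁴ × 0.699) = 33.6 m/s
Converting: 33.6 m/s × 3.6 = 121 km/h

121 km/h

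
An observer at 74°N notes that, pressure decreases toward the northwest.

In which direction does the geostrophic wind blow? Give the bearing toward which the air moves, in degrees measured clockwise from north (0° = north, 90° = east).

045°

The pressure-gradient force points toward the northwest (bearing 315°).
Geostrophic balance: in the Northern Hemisphere the Coriolis force deflects motion to the right, so the geostrophic wind blows 90° to the right of the pressure-gradient force (low pressure on the left).
Rotating 315° by 90° clockwise gives 045° — the wind blows toward the northeast.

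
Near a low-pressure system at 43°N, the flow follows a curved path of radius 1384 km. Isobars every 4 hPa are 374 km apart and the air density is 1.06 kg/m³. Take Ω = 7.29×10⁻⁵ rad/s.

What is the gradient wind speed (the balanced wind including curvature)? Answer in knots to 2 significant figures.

18 knots

Coriolis parameter at 43°N:
f = 2Ω sin φ = 2 × 7.29×10⁻⁵ × sin 43° = 9.94×10⁻⁵ s⁻¹
Pressure gradient: |∂P/∂n| = 400 Pa / 374000 m = 1.07×10⁻³ Pa/m
Geostrophic speed: V_g = |∂P/∂n|/(fρ) = 1.07×10⁻³/(9.94×10⁻⁵ × 1.06) = 10.1 m/s
Around a low, centrifugal force acts outward with Coriolis, so pressure-gradient force balances both:
(1/ρ)|∂P/∂n| = fV + V²/R  →  V² + fR·V − fR·V_g = 0
With fR = 9.94×10⁻⁵ × 1384×10³ m = 138 m/s:
V = [−fR + √((fR)² + 4 fR V_g)]/2 = [−138 + √(138² + 4×138×10.1)]/2 = 9.49 m/s
Subgeostrophic (V < V_g = 10.1 m/s), as expected around a low.
Converting: 9.49 m/s × 1.944 = 18 knots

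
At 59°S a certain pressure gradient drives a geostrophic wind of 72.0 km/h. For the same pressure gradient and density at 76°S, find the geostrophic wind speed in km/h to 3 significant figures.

With the same pressure gradient and density, V_g ∝ 1/f ∝ 1/sin φ.
V₂ = V₁ · sin φ₁ / sin φ₂ = 72.0 × sin 59° / sin 76°
V₂ = 72.0 × 0.8572/0.9703 = 63.6 km/h

63.6 km/h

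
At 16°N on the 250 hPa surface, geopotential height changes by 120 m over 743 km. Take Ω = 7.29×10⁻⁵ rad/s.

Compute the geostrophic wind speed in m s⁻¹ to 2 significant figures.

39 m s⁻¹

Coriolis parameter at 16°N:
f = 2Ω sin φ = 2 × 7.29×10⁻⁵ × sin 16° = 4.02×10⁻⁵ s⁻¹
Height gradient: |∂Z/∂n| = 120 m / 743000 m = 1.62×10⁻⁴
On a pressure surface, geostrophic balance gives V_g = (g/f)|∂Z/∂n|:
V_g = 9.81 × 1.62×10⁻⁴ / 4.02×10⁻⁵ = 39.4 m/s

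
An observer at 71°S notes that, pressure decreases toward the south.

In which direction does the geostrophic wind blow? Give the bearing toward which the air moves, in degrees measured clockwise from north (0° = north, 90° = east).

The pressure-gradient force points toward the south (bearing 180°).
Geostrophic balance: in the Southern Hemisphere the Coriolis force deflects motion to the left, so the geostrophic wind blows 90° to the left of the pressure-gradient force (low pressure on the right).
Rotating 180° by 90° counterclockwise gives 090° — the wind blows toward the east.

090°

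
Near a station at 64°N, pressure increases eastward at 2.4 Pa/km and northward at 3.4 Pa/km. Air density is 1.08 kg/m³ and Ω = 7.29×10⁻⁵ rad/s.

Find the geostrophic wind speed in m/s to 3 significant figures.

29.4 m/s

Coriolis parameter at 64°N:
f = 2Ω sin φ = 2 × 7.29×10⁻⁵ × sin 64° = 1.31×10⁻⁴ s⁻¹
Component geostrophic relations (x east, y north):
u_g = −(1/(fρ)) ∂P/∂y,  v_g = (1/(fρ)) ∂P/∂x
u_g = −(3.4×10⁻³)/(1.31×10⁻⁴ × 1.08) = −24.0 m/s;  v_g = (2.4×10⁻³)/(1.31×10⁻⁴ × 1.08) = 17.0 m/s
|V_g| = √(u_g² + v_g²) = 29.4 m/s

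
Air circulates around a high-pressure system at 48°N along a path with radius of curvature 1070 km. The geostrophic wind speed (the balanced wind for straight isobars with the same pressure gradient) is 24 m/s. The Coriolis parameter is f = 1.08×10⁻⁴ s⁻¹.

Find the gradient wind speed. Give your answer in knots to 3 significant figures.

Around a high, pressure-gradient force acts outward with centrifugal, so Coriolis balances both:
fV = (1/ρ)|∂P/∂n| + V²/R  →  V² − fR·V + fR·V_g = 0
With fR = 1.08×10⁻⁴ × 1070×10³ m = 116 m/s:
V = [fR − √((fR)² − 4 fR V_g)]/2 = [116 − √(116² − 4×116×24)]/2 = 34 m/s
Supergeostrophic (V > V_g = 24 m/s), as expected around a high.
Converting: 34 m/s × 1.944 = 66.1 knots

66.1 knots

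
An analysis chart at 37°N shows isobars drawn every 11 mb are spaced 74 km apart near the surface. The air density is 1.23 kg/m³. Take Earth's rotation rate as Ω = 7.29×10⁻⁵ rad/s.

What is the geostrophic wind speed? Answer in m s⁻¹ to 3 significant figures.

Coriolis parameter at 37°N:
f = 2Ω sin φ = 2 × 7.29×10⁻⁵ × sin 37° = 8.77×10⁻⁵ s⁻¹
Pressure gradient: |∂P/∂n| = 1100 Pa / 74000 m = 1.49×10⁻² Pa/m
Geostrophic balance (pressure-gradient force = Coriolis force):
V_g = (1/(fρ)) |∂P/∂n| = 1.49×10⁻² / (8.77×10⁻⁵ × 1.23) = 138 m/s

138 m s⁻¹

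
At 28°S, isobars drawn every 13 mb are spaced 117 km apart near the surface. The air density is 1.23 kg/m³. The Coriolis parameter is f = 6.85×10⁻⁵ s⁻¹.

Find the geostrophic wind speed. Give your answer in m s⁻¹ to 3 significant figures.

Pressure gradient: |∂P/∂n| = 1300 Pa / 117000 m = 1.11×10⁻² Pa/m
Geostrophic balance (pressure-gradient force = Coriolis force):
V_g = (1/(fρ)) |∂P/∂n| = 1.11×10⁻² / (6.85×10⁻⁵ × 1.23) = 132 m/s

132 m s⁻¹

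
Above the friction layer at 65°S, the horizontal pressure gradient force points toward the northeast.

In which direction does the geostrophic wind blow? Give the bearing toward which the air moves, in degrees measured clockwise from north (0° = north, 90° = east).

315°

The pressure-gradient force points toward the northeast (bearing 045°).
Geostrophic balance: in the Southern Hemisphere the Coriolis force deflects motion to the left, so the geostrophic wind blows 90° to the left of the pressure-gradient force (low pressure on the right).
Rotating 045° by 90° counterclockwise gives 315° — the wind blows toward the northwest.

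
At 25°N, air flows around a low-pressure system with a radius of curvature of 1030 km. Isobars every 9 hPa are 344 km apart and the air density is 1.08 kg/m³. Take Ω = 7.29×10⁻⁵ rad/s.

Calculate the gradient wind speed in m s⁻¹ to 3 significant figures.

Coriolis parameter at 25°N:
f = 2Ω sin φ = 2 × 7.29×10⁻⁵ × sin 25° = 6.16×10⁻⁵ s⁻¹
Pressure gradient: |∂P/∂n| = 900 Pa / 344000 m = 2.62×10⁻³ Pa/m
Geostrophic speed: V_g = |∂P/∂n|/(fρ) = 2.62×10⁻³/(6.16×10⁻⁵ × 1.08) = 39.3 m/s
Around a low, centrifugal force acts outward with Coriolis, so pressure-gradient force balances both:
(1/ρ)|∂P/∂n| = fV + V²/R  →  V² + fR·V − fR·V_g = 0
With fR = 6.16×10⁻⁵ × 1030×10³ m = 63.5 m/s:
V = [−fR + √((fR)² + 4 fR V_g)]/2 = [−63.5 + √(63.5² + 4×63.5×39.3)]/2 = 27.4 m/s
Subgeostrophic (V < V_g = 39.3 m/s), as expected around a low.

27.4 m s⁻¹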